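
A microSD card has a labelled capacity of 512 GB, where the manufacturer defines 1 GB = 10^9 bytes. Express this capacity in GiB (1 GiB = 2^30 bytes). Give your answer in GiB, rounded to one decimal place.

512 GB = 512 × 10^9 bytes = 512,000,000,000 bytes
1 GiB = 2^30 bytes = 1,073,741,824 bytes
512,000,000,000 / 1,073,741,824 = 476.8 GiB

476.8 GiB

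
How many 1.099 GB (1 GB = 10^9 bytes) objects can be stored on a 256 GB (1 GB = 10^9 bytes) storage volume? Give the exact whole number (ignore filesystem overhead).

Capacity: 256 GB = 256,000,000,000 bytes
Per item: 1.099 GB = 1,099,000,000 bytes
⌊256,000,000,000 / 1,099,000,000⌋ = 232

232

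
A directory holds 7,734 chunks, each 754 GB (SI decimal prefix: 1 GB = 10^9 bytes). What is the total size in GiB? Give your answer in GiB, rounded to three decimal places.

5,430,947.989 GiB

Total = 7,734 × 754 GB = 5,831,436 GB
= 5,831,436 × 1,000,000,000 bytes = 5,831,436,000,000,000 bytes
1 GiB = 1,073,741,824 bytes
5,831,436,000,000,000 / 1,073,741,824 = 5,430,947.989 GiB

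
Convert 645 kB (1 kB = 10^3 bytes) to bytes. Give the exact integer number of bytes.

645 × 1,000 = 645,000 bytes  (1 kB = 10^3 bytes)

645,000 bytes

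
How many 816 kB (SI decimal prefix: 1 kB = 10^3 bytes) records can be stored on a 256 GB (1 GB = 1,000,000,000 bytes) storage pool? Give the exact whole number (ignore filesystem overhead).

Capacity: 256 GB = 256,000,000,000 bytes
Per item: 816 kB = 816,000 bytes
⌊256,000,000,000 / 816,000⌋ = 313,725

313,725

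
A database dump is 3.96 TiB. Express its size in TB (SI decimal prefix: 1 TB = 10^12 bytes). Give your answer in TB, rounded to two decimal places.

3.96 TiB = 3.96 × 2^40 bytes = 4,354,066,045,992.96 bytes
1 TB = 1,000,000,000,000 bytes
4,354,066,045,992.96 / 1,000,000,000,000 = 4.35 TB

4.35 TB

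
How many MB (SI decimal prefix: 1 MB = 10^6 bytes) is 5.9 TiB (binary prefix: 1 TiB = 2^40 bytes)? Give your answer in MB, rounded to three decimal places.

6,487,118.604 MB

5.9 TiB × 1,099,511,627,776 bytes/TiB = 6,487,118,603,878.4 bytes
1 MB = 1,000,000 bytes
6,487,118,603,878.4 / 1,000,000 = 6,487,118.604 MB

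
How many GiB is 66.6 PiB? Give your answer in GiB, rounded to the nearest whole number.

66.6 PiB × 1,125,899,906,842,624 bytes/PiB = 74,984,933,795,718,758.4 bytes
1 GiB = 2^30 bytes = 1,073,741,824 bytes
74,984,933,795,718,758.4 / 1,073,741,824 = 69,835,162 GiB

69,835,162 GiB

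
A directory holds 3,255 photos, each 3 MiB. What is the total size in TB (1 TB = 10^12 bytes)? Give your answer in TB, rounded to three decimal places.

0.010 TB

Total = 3,255 × 3 MiB = 9765 MiB
= 9765 × 1,048,576 bytes = 10,239,344,640 bytes
1 TB = 1,000,000,000,000 bytes
10,239,344,640 / 1,000,000,000,000 = 0.010 TB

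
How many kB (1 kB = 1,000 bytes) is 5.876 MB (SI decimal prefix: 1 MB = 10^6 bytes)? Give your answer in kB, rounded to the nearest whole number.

5,876 kB

5.876 MB × 1,000,000 bytes/MB = 5,876,000 bytes
1 kB = 10^3 bytes = 1,000 bytes
5,876,000 / 1,000 = 5,876 kB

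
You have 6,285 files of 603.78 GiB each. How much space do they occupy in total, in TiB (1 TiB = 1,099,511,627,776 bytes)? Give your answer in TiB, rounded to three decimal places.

3,705.818 TiB

Total = 6,285 × 603.78 GiB = 3794757.3 GiB
= 3794757.3 × 1,073,741,824 bytes = 4,074,589,624,939,315.2 bytes
1 TiB = 1,099,511,627,776 bytes
4,074,589,624,939,315.2 / 1,099,511,627,776 = 3,705.818 TiB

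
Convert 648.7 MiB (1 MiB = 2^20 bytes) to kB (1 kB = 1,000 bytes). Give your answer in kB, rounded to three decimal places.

648.7 MiB = 648.7 × 2^20 bytes = 680,211,251.2 bytes
1 kB = 1,000 bytes
680,211,251.2 / 1,000 = 680,211.251 kB

680,211.251 kB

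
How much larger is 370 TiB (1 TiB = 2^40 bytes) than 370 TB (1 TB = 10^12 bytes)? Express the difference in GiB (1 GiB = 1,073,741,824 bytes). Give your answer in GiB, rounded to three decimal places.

370 TiB = 370 × 1,099,511,627,776 = 406,819,302,277,120 bytes
370 TB = 370 × 1,000,000,000,000 = 370,000,000,000,000 bytes
difference = 36,819,302,277,120 bytes
36,819,302,277,120 / 1,073,741,824 = 34,290.647 GiB

34,290.647 GiB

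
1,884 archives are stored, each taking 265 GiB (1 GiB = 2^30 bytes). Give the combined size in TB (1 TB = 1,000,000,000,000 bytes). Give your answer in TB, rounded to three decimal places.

536.076 TB

Total = 1,884 × 265 GiB = 499,260 GiB
= 499,260 × 1,073,741,824 bytes = 536,076,343,050,240 bytes
1 TB = 1,000,000,000,000 bytes
536,076,343,050,240 / 1,000,000,000,000 = 536.076 TB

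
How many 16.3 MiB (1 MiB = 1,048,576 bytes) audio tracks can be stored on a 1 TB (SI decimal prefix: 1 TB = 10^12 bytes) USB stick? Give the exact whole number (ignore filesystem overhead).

Capacity: 1 TB = 1,000,000,000,000 bytes
Per item: 16.3 MiB = 17,091,788.8 bytes
⌊1,000,000,000,000 / 17,091,788.8⌋ = 58,507

58,507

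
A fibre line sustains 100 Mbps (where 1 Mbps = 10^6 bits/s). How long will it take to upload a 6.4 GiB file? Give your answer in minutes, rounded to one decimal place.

9.2 minutes

6.4 GiB = 6,871,947,673.6 bytes = 54,975,581,388.8 bits
100 Mbps = 100,000,000 bits/s
time = 54,975,581,388.8 / 100,000,000 = 549.76 s
549.76 s / 60 = 9.2 minutes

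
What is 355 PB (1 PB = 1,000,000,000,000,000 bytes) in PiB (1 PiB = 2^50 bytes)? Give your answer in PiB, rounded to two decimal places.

315.30 PiB

355 PB × 1,000,000,000,000,000 bytes/PB = 355,000,000,000,000,000 bytes
1 PiB = 1,125,899,906,842,624 bytes
355,000,000,000,000,000 / 1,125,899,906,842,624 = 315.30 PiB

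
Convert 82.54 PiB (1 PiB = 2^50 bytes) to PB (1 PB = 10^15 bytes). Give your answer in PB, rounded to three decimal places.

82.54 PiB × 1,125,899,906,842,624 bytes/PiB = 92,931,778,310,790,184.96 bytes
1 PB = 1,000,000,000,000,000 bytes
92,931,778,310,790,184.96 / 1,000,000,000,000,000 = 92.932 PB

92.932 PB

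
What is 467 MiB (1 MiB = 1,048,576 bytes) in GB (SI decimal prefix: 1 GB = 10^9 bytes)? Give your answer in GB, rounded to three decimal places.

0.490 GB

467 MiB = 467 × 2^20 bytes = 489,684,992 bytes
1 GB = 10^9 bytes = 1,000,000,000 bytes
489,684,992 / 1,000,000,000 = 0.490 GB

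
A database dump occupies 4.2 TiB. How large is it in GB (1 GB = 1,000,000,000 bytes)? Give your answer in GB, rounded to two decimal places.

4.2 TiB = 4.2 × 2^40 bytes = 4,617,948,836,659.2 bytes
1 GB = 10^9 bytes = 1,000,000,000 bytes
4,617,948,836,659.2 / 1,000,000,000 = 4,617.95 GB

4,617.95 GB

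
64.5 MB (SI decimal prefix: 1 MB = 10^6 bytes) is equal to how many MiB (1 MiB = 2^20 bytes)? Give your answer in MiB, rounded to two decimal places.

64.5 MB = 64.5 × 10^6 bytes = 64,500,000 bytes
1 MiB = 2^20 bytes = 1,048,576 bytes
64,500,000 / 1,048,576 = 61.51 MiB

61.51 MiB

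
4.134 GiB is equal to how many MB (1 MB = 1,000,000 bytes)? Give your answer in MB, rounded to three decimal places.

4.134 GiB × 1,073,741,824 bytes/GiB = 4,438,848,700.416 bytes
1 MB = 10^6 bytes = 1,000,000 bytes
4,438,848,700.416 / 1,000,000 = 4,438.849 MB

4,438.849 MB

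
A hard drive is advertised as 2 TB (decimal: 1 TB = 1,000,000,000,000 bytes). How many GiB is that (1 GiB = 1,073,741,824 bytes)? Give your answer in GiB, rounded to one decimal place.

1,862.6 GiB

2 TB = 2 × 10^12 bytes = 2,000,000,000,000 bytes
1 GiB = 1,073,741,824 bytes
2,000,000,000,000 / 1,073,741,824 = 1,862.6 GiB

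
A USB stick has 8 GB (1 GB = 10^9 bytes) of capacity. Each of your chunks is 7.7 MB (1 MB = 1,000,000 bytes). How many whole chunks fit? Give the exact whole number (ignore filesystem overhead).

Capacity: 8 GB = 8,000,000,000 bytes
Per item: 7.7 MB = 7,700,000 bytes
⌊8,000,000,000 / 7,700,000⌋ = 1,038

1,038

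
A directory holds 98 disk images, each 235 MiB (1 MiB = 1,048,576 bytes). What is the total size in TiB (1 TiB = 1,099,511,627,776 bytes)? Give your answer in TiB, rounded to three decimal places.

0.022 TiB

Total = 98 × 235 MiB = 23,030 MiB
= 23,030 × 1,048,576 bytes = 24,148,705,280 bytes
1 TiB = 1,099,511,627,776 bytes
24,148,705,280 / 1,099,511,627,776 = 0.022 TiB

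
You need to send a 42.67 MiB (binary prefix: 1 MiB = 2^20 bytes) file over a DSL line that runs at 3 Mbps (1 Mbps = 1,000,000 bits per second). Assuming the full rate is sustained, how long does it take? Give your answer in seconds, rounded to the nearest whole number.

119 seconds

42.67 MiB = 44,742,737.92 bytes = 357,941,903.36 bits
3 Mbps = 3,000,000 bits/s
time = 357,941,903.36 / 3,000,000 = 119 s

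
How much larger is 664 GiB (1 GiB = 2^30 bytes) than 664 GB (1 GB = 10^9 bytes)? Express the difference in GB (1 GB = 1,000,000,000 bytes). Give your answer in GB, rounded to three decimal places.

48.965 GB

664 GiB = 664 × 1,073,741,824 = 712,964,571,136 bytes
664 GB = 664 × 1,000,000,000 = 664,000,000,000 bytes
difference = 48,964,571,136 bytes
48,964,571,136 / 1,000,000,000 = 48.965 GB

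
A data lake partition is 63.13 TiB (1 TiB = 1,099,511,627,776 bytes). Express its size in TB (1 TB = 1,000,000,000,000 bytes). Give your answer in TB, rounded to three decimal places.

63.13 TiB = 63.13 × 2^40 bytes = 69,412,169,061,498.88 bytes
1 TB = 1,000,000,000,000 bytes
69,412,169,061,498.88 / 1,000,000,000,000 = 69.412 TB

69.412 TB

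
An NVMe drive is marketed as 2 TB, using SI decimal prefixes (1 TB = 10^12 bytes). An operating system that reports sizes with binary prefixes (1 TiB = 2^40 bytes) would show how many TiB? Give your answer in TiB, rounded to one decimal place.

2 TB × 1,000,000,000,000 bytes/TB = 2,000,000,000,000 bytes
1 TiB = 2^40 bytes = 1,099,511,627,776 bytes
2,000,000,000,000 / 1,099,511,627,776 = 1.8 TiB

1.8 TiB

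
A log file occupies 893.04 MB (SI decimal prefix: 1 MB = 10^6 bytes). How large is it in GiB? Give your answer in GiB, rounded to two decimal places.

893.04 MB = 893.04 × 10^6 bytes = 893,040,000 bytes
1 GiB = 2^30 bytes = 1,073,741,824 bytes
893,040,000 / 1,073,741,824 = 0.83 GiB

0.83 GiB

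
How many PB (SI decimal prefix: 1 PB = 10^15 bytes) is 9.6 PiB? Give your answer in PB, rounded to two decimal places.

10.81 PB

9.6 PiB × 1,125,899,906,842,624 bytes/PiB = 10,808,639,105,689,190.4 bytes
1 PB = 10^15 bytes = 1,000,000,000,000,000 bytes
10,808,639,105,689,190.4 / 1,000,000,000,000,000 = 10.81 PB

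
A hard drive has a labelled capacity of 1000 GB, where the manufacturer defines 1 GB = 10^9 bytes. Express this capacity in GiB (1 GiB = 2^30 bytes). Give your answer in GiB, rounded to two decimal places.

1000 GB × 1,000,000,000 bytes/GB = 1,000,000,000,000 bytes
1 GiB = 2^30 bytes = 1,073,741,824 bytes
1,000,000,000,000 / 1,073,741,824 = 931.32 GiB

931.32 GiB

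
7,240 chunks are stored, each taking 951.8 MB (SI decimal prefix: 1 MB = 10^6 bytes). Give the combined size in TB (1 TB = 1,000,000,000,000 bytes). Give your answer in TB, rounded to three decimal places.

Total = 7,240 × 951.8 MB = 6,891,032 MB
= 6,891,032 × 1,000,000 bytes = 6,891,032,000,000 bytes
1 TB = 1,000,000,000,000 bytes
6,891,032,000,000 / 1,000,000,000,000 = 6.891 TB

6.891 TB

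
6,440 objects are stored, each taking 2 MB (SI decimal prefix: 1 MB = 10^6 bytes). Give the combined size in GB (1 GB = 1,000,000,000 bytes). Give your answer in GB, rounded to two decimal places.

Total = 6,440 × 2 MB = 12,880 MB
= 12,880 × 1,000,000 bytes = 12,880,000,000 bytes
1 GB = 1,000,000,000 bytes
12,880,000,000 / 1,000,000,000 = 12.88 GB

12.88 GB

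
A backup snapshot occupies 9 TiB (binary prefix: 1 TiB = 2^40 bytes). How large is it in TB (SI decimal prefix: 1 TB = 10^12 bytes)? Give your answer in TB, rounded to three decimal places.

9.896 TB

9 TiB = 9 × 2^40 bytes = 9,895,604,649,984 bytes
1 TB = 10^12 bytes = 1,000,000,000,000 bytes
9,895,604,649,984 / 1,000,000,000,000 = 9.896 TB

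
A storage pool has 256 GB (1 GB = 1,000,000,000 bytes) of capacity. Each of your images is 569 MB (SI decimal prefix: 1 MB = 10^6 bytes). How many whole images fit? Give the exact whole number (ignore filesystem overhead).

449

Capacity: 256 GB = 256,000,000,000 bytes
Per item: 569 MB = 569,000,000 bytes
⌊256,000,000,000 / 569,000,000⌋ = 449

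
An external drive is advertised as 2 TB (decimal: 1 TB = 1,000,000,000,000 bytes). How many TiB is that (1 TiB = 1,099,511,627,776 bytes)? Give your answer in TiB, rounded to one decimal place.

1.8 TiB

2 TB = 2 × 10^12 bytes = 2,000,000,000,000 bytes
1 TiB = 1,099,511,627,776 bytes
2,000,000,000,000 / 1,099,511,627,776 = 1.8 TiB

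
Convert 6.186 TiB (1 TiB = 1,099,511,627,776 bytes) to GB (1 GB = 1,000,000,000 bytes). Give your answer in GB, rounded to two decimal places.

6,801.58 GB

6.186 TiB × 1,099,511,627,776 bytes/TiB = 6,801,578,929,422.336 bytes
1 GB = 1,000,000,000 bytes
6,801,578,929,422.336 / 1,000,000,000 = 6,801.58 GB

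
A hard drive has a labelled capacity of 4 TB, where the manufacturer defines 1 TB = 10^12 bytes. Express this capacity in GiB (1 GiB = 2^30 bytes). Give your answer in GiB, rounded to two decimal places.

4 TB × 1,000,000,000,000 bytes/TB = 4,000,000,000,000 bytes
1 GiB = 1,073,741,824 bytes
4,000,000,000,000 / 1,073,741,824 = 3,725.29 GiB

3,725.29 GiB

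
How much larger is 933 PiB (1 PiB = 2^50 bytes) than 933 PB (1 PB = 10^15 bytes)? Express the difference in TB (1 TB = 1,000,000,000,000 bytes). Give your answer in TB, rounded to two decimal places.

933 PiB = 933 × 1,125,899,906,842,624 = 1,050,464,613,084,168,192 bytes
933 PB = 933 × 1,000,000,000,000,000 = 933,000,000,000,000,000 bytes
difference = 117,464,613,084,168,192 bytes
117,464,613,084,168,192 / 1,000,000,000,000 = 117,464.61 TB

117,464.61 TB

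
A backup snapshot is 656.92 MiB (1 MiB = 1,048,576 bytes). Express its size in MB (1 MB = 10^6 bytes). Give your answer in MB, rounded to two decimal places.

656.92 MiB = 656.92 × 2^20 bytes = 688,830,545.92 bytes
1 MB = 1,000,000 bytes
688,830,545.92 / 1,000,000 = 688.83 MB

688.83 MB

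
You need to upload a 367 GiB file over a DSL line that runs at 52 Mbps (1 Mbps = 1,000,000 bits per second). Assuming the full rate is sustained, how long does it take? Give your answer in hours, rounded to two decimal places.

16.84 hours

367 GiB = 394,063,249,408 bytes = 3,152,505,995,264 bits
52 Mbps = 52,000,000 bits/s
time = 3,152,505,995,264 / 52,000,000 = 60,625.1153 s
60,625.1153 s / 3600 = 16.84 hours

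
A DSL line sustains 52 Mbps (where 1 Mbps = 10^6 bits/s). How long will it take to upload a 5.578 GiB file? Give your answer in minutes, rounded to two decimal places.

5.578 GiB = 5,989,331,894.272 bytes = 47,914,655,154.176 bits
52 Mbps = 52,000,000 bits/s
time = 47,914,655,154.176 / 52,000,000 = 921.436 s
921.436 s / 60 = 15.36 minutes

15.36 minutes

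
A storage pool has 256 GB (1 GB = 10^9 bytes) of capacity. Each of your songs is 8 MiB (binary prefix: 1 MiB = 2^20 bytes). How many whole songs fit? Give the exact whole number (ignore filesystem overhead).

Capacity: 256 GB = 256,000,000,000 bytes
Per item: 8 MiB = 8,388,608 bytes
⌊256,000,000,000 / 8,388,608⌋ = 30,517

30,517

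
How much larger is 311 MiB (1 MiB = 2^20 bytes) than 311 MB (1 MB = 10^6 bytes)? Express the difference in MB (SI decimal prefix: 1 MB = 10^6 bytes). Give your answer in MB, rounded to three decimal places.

311 MiB = 311 × 1,048,576 = 326,107,136 bytes
311 MB = 311 × 1,000,000 = 311,000,000 bytes
difference = 15,107,136 bytes
15,107,136 / 1,000,000 = 15.107 MB

15.107 MB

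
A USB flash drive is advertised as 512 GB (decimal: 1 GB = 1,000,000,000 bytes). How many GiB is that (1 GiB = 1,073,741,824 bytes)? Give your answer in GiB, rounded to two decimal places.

476.84 GiB

512 GB × 1,000,000,000 bytes/GB = 512,000,000,000 bytes
1 GiB = 1,073,741,824 bytes
512,000,000,000 / 1,073,741,824 = 476.84 GiB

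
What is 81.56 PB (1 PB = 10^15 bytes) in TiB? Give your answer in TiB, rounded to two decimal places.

81.56 PB × 1,000,000,000,000,000 bytes/PB = 81,560,000,000,000,000 bytes
1 TiB = 1,099,511,627,776 bytes
81,560,000,000,000,000 / 1,099,511,627,776 = 74,178.39 TiB

74,178.39 TiB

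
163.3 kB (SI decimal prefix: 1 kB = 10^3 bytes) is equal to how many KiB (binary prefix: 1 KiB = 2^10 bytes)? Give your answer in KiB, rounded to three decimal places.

163.3 kB = 163.3 × 10^3 bytes = 163,300 bytes
1 KiB = 1,024 bytes
163,300 / 1,024 = 159.473 KiB

159.473 KiB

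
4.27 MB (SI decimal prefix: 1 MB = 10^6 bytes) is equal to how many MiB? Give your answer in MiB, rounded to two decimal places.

4.07 MiB

4.27 MB × 1,000,000 bytes/MB = 4,270,000 bytes
1 MiB = 1,048,576 bytes
4,270,000 / 1,048,576 = 4.07 MiB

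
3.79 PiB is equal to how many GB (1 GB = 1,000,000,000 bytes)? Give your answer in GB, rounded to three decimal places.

3.79 PiB = 3.79 × 2^50 bytes = 4,267,160,646,933,544.96 bytes
1 GB = 10^9 bytes = 1,000,000,000 bytes
4,267,160,646,933,544.96 / 1,000,000,000 = 4,267,160.647 GB

4,267,160.647 GB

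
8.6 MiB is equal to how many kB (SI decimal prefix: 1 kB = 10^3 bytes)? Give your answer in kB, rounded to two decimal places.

9,017.75 kB

8.6 MiB = 8.6 × 2^20 bytes = 9,017,753.6 bytes
1 kB = 10^3 bytes = 1,000 bytes
9,017,753.6 / 1,000 = 9,017.75 kB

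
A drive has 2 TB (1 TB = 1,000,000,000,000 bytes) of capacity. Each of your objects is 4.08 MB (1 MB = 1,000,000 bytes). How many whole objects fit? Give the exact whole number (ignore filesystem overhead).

Capacity: 2 TB = 2,000,000,000,000 bytes
Per item: 4.08 MB = 4,080,000 bytes
⌊2,000,000,000,000 / 4,080,000⌋ = 490,196

490,196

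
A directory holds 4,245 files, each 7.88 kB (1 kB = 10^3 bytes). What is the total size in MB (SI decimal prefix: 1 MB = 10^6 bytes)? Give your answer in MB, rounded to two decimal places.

Total = 4,245 × 7.88 kB = 33450.6 kB
= 33450.6 × 1,000 bytes = 33,450,600 bytes
1 MB = 1,000,000 bytes
33,450,600 / 1,000,000 = 33.45 MB

33.45 MB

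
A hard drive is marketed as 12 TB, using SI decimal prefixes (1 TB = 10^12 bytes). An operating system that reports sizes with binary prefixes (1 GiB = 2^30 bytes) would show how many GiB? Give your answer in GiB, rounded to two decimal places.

11,175.87 GiB

12 TB = 12 × 10^12 bytes = 12,000,000,000,000 bytes
1 GiB = 2^30 bytes = 1,073,741,824 bytes
12,000,000,000,000 / 1,073,741,824 = 11,175.87 GiB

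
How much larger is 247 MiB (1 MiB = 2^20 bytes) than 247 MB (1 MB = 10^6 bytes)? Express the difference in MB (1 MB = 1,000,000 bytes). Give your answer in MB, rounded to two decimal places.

12.00 MB

247 MiB = 247 × 1,048,576 = 258,998,272 bytes
247 MB = 247 × 1,000,000 = 247,000,000 bytes
difference = 11,998,272 bytes
11,998,272 / 1,000,000 = 12.00 MB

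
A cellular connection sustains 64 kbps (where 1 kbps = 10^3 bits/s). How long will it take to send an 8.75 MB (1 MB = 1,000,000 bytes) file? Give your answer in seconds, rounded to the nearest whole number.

1,094 seconds

8.75 MB = 8,750,000 bytes = 70,000,000 bits
64 kbps = 64,000 bits/s
time = 70,000,000 / 64,000 = 1,094 s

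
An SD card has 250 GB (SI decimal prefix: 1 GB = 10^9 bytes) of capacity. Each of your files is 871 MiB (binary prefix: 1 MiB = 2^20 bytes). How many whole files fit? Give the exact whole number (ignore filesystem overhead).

Capacity: 250 GB = 250,000,000,000 bytes
Per item: 871 MiB = 913,309,696 bytes
⌊250,000,000,000 / 913,309,696⌋ = 273

273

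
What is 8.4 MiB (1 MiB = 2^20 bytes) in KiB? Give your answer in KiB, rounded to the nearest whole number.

8.4 MiB × 1,048,576 bytes/MiB = 8,808,038.4 bytes
1 KiB = 1,024 bytes
8,808,038.4 / 1,024 = 8,602 KiB

8,602 KiB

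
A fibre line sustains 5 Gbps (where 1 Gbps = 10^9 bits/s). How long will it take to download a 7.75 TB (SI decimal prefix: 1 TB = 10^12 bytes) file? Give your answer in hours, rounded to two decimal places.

7.75 TB = 7,750,000,000,000 bytes = 62,000,000,000,000 bits
5 Gbps = 5,000,000,000 bits/s
time = 62,000,000,000,000 / 5,000,000,000 = 12,400.0000 s
12,400.0000 s / 3600 = 3.44 hours

3.44 hours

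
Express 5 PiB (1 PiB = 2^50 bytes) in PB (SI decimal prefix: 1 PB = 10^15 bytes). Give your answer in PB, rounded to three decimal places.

5 PiB × 1,125,899,906,842,624 bytes/PiB = 5,629,499,534,213,120 bytes
1 PB = 10^15 bytes = 1,000,000,000,000,000 bytes
5,629,499,534,213,120 / 1,000,000,000,000,000 = 5.629 PB

5.629 PB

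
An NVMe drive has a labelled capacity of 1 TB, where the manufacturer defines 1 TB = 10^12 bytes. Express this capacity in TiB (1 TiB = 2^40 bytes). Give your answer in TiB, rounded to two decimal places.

1 TB = 1 × 10^12 bytes = 1,000,000,000,000 bytes
1 TiB = 1,099,511,627,776 bytes
1,000,000,000,000 / 1,099,511,627,776 = 0.91 TiB

0.91 TiB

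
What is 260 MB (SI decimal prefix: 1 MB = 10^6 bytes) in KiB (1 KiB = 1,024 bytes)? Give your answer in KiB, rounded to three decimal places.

253,906.250 KiB

260 MB × 1,000,000 bytes/MB = 260,000,000 bytes
1 KiB = 2^10 bytes = 1,024 bytes
260,000,000 / 1,024 = 253,906.250 KiB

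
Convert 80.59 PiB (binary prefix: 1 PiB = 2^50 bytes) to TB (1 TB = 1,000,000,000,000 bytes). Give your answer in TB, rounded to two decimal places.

80.59 PiB = 80.59 × 2^50 bytes = 90,736,273,492,447,068.16 bytes
1 TB = 1,000,000,000,000 bytes
90,736,273,492,447,068.16 / 1,000,000,000,000 = 90,736.27 TB

90,736.27 TB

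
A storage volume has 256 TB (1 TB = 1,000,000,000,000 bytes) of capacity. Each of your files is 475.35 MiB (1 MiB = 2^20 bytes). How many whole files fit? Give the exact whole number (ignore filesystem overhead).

Capacity: 256 TB = 256,000,000,000,000 bytes
Per item: 475.35 MiB = 498,440,601.6 bytes
⌊256,000,000,000,000 / 498,440,601.6⌋ = 513,601

513,601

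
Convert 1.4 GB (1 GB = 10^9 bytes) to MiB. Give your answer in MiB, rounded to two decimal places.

1.4 GB = 1.4 × 10^9 bytes = 1,400,000,000 bytes
1 MiB = 1,048,576 bytes
1,400,000,000 / 1,048,576 = 1,335.14 MiB

1,335.14 MiB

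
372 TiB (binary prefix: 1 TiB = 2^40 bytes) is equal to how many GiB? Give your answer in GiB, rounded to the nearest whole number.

380,928 GiB

372 TiB = 372 × 2^40 bytes = 409,018,325,532,672 bytes
1 GiB = 2^30 bytes = 1,073,741,824 bytes
409,018,325,532,672 / 1,073,741,824 = 380,928 GiB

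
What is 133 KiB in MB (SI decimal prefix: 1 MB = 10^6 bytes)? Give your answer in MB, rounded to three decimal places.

0.136 MB

133 KiB = 133 × 2^10 bytes = 136,192 bytes
1 MB = 1,000,000 bytes
136,192 / 1,000,000 = 0.136 MB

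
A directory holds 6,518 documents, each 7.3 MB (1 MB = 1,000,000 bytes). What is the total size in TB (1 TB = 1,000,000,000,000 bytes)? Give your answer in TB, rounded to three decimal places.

Total = 6,518 × 7.3 MB = 47581.4 MB
= 47581.4 × 1,000,000 bytes = 47,581,400,000 bytes
1 TB = 1,000,000,000,000 bytes
47,581,400,000 / 1,000,000,000,000 = 0.048 TB

0.048 TB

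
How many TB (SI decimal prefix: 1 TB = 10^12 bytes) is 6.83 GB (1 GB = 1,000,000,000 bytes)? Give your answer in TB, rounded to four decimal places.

6.83 GB = 6.83 × 10^9 bytes = 6,830,000,000 bytes
1 TB = 10^12 bytes = 1,000,000,000,000 bytes
6,830,000,000 / 1,000,000,000,000 = 0.0068 TB

0.0068 TB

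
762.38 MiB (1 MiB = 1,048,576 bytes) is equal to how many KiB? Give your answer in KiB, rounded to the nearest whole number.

762.38 MiB × 1,048,576 bytes/MiB = 799,413,370.88 bytes
1 KiB = 1,024 bytes
799,413,370.88 / 1,024 = 780,677 KiB

780,677 KiB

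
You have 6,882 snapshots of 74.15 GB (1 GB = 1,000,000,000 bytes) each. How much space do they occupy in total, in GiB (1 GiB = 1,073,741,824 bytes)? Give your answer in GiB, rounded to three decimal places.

Total = 6,882 × 74.15 GB = 510300.3 GB
= 510300.3 × 1,000,000,000 bytes = 510,300,300,000,000 bytes
1 GiB = 1,073,741,824 bytes
510,300,300,000,000 / 1,073,741,824 = 475,254.189 GiB

475,254.189 GiB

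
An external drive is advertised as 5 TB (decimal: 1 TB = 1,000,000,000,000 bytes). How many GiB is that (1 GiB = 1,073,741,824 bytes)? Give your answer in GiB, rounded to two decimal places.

5 TB = 5 × 10^12 bytes = 5,000,000,000,000 bytes
1 GiB = 1,073,741,824 bytes
5,000,000,000,000 / 1,073,741,824 = 4,656.61 GiB

4,656.61 GiB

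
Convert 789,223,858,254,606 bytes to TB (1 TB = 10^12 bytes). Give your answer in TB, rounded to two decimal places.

789,223,858,254,606 bytes given.
1 TB = 1,000,000,000,000 bytes
789,223,858,254,606 / 1,000,000,000,000 = 789.22 TB

789.22 TB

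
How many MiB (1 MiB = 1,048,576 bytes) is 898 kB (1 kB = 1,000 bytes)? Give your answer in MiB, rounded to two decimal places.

0.86 MiB

898 kB = 898 × 10^3 bytes = 898,000 bytes
1 MiB = 1,048,576 bytes
898,000 / 1,048,576 = 0.86 MiB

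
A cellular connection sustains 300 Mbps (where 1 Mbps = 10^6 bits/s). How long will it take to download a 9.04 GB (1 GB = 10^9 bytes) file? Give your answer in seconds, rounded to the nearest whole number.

241 seconds

9.04 GB = 9,040,000,000 bytes = 72,320,000,000 bits
300 Mbps = 300,000,000 bits/s
time = 72,320,000,000 / 300,000,000 = 241 s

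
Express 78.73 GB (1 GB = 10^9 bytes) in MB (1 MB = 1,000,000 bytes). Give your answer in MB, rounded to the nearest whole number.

78,730 MB

78.73 GB = 78.73 × 10^9 bytes = 78,730,000,000 bytes
1 MB = 1,000,000 bytes
78,730,000,000 / 1,000,000 = 78,730 MB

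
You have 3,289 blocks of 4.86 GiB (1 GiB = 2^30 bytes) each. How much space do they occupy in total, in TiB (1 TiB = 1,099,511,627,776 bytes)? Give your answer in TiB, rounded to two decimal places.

15.61 TiB

Total = 3,289 × 4.86 GiB = 15984.54 GiB
= 15984.54 × 1,073,741,824 bytes = 17,163,269,135,400.96 bytes
1 TiB = 1,099,511,627,776 bytes
17,163,269,135,400.96 / 1,099,511,627,776 = 15.61 TiB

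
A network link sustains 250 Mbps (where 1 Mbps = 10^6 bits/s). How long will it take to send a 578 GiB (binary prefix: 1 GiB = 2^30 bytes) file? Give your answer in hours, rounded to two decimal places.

5.52 hours

578 GiB = 620,622,774,272 bytes = 4,964,982,194,176 bits
250 Mbps = 250,000,000 bits/s
time = 4,964,982,194,176 / 250,000,000 = 19,859.9288 s
19,859.9288 s / 3600 = 5.52 hours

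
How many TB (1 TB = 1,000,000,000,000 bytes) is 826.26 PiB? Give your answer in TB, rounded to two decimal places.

826.26 PiB × 1,125,899,906,842,624 bytes/PiB = 930,286,057,027,786,506.24 bytes
1 TB = 1,000,000,000,000 bytes
930,286,057,027,786,506.24 / 1,000,000,000,000 = 930,286.06 TB

930,286.06 TB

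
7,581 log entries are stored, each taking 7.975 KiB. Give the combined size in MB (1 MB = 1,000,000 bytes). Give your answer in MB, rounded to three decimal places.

Total = 7,581 × 7.975 KiB = 60458.475 KiB
= 60458.475 × 1,024 bytes = 61,909,478.4 bytes
1 MB = 1,000,000 bytes
61,909,478.4 / 1,000,000 = 61.909 MB

61.909 MB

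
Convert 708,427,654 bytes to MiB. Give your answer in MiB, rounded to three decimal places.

708,427,654 bytes given.
1 MiB = 1,048,576 bytes
708,427,654 / 1,048,576 = 675.609 MiB

675.609 MiB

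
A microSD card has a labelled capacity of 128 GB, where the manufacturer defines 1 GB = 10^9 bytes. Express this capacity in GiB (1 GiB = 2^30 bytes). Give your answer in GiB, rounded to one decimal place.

119.2 GiB

128 GB = 128 × 10^9 bytes = 128,000,000,000 bytes
1 GiB = 2^30 bytes = 1,073,741,824 bytes
128,000,000,000 / 1,073,741,824 = 119.2 GiB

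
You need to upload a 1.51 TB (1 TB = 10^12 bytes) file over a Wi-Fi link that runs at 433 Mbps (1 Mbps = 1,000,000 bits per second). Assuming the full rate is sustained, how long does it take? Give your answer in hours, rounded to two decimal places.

1.51 TB = 1,510,000,000,000 bytes = 12,080,000,000,000 bits
433 Mbps = 433,000,000 bits/s
time = 12,080,000,000,000 / 433,000,000 = 27,898.3834 s
27,898.3834 s / 3600 = 7.75 hours

7.75 hours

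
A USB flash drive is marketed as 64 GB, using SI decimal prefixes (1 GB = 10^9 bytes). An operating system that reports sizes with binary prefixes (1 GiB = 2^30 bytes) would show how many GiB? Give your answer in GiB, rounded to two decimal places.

59.60 GiB

64 GB × 1,000,000,000 bytes/GB = 64,000,000,000 bytes
1 GiB = 1,073,741,824 bytes
64,000,000,000 / 1,073,741,824 = 59.60 GiB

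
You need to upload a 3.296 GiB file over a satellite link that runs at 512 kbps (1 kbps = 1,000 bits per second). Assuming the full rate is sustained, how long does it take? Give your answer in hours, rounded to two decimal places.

3.296 GiB = 3,539,053,051.904 bytes = 28,312,424,415.232 bits
512 kbps = 512,000 bits/s
time = 28,312,424,415.232 / 512,000 = 55,297.7039 s
55,297.7039 s / 3600 = 15.36 hours

15.36 hours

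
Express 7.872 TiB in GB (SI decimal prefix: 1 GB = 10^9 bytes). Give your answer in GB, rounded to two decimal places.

7.872 TiB = 7.872 × 2^40 bytes = 8,655,355,533,852.672 bytes
1 GB = 10^9 bytes = 1,000,000,000 bytes
8,655,355,533,852.672 / 1,000,000,000 = 8,655.36 GB

8,655.36 GB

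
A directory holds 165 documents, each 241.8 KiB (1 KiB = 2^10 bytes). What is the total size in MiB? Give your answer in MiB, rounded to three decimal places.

Total = 165 × 241.8 KiB = 39,897 KiB
= 39,897 × 1,024 bytes = 40,854,528 bytes
1 MiB = 1,048,576 bytes
40,854,528 / 1,048,576 = 38.962 MiB

38.962 MiB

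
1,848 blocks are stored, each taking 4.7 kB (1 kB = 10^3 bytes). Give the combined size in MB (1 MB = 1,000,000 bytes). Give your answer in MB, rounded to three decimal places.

Total = 1,848 × 4.7 kB = 8685.6 kB
= 8685.6 × 1,000 bytes = 8,685,600 bytes
1 MB = 1,000,000 bytes
8,685,600 / 1,000,000 = 8.686 MB

8.686 MB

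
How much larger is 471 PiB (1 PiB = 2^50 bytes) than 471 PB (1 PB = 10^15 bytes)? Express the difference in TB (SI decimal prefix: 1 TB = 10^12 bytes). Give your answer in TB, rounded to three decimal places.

471 PiB = 471 × 1,125,899,906,842,624 = 530,298,856,122,875,904 bytes
471 PB = 471 × 1,000,000,000,000,000 = 471,000,000,000,000,000 bytes
difference = 59,298,856,122,875,904 bytes
59,298,856,122,875,904 / 1,000,000,000,000 = 59,298.856 TB

59,298.856 TB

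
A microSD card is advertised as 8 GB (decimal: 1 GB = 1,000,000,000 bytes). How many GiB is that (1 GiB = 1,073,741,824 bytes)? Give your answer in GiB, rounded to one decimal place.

8 GB × 1,000,000,000 bytes/GB = 8,000,000,000 bytes
1 GiB = 2^30 bytes = 1,073,741,824 bytes
8,000,000,000 / 1,073,741,824 = 7.5 GiB

7.5 GiB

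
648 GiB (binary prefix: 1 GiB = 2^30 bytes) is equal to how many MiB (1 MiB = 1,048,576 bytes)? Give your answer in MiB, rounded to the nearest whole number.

648 GiB = 648 × 2^30 bytes = 695,784,701,952 bytes
1 MiB = 1,048,576 bytes
695,784,701,952 / 1,048,576 = 663,552 MiB

663,552 MiB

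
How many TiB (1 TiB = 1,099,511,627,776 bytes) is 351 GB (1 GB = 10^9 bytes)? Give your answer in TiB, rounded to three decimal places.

351 GB = 351 × 10^9 bytes = 351,000,000,000 bytes
1 TiB = 2^40 bytes = 1,099,511,627,776 bytes
351,000,000,000 / 1,099,511,627,776 = 0.319 TiB

0.319 TiB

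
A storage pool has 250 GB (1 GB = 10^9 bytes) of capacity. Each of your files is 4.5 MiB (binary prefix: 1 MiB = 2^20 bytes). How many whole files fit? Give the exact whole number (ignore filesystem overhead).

Capacity: 250 GB = 250,000,000,000 bytes
Per item: 4.5 MiB = 4,718,592 bytes
⌊250,000,000,000 / 4,718,592⌋ = 52,981

52,981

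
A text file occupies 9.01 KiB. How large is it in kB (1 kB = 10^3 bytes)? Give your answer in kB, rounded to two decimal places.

9.01 KiB × 1,024 bytes/KiB = 9,226.24 bytes
1 kB = 10^3 bytes = 1,000 bytes
9,226.24 / 1,000 = 9.23 kB

9.23 kB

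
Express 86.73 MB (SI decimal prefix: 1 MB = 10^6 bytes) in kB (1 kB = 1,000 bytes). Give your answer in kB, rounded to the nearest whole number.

86.73 MB = 86.73 × 10^6 bytes = 86,730,000 bytes
1 kB = 1,000 bytes
86,730,000 / 1,000 = 86,730 kB

86,730 kB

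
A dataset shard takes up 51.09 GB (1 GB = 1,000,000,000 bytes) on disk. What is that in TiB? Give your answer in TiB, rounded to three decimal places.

0.046 TiB

51.09 GB = 51.09 × 10^9 bytes = 51,090,000,000 bytes
1 TiB = 1,099,511,627,776 bytes
51,090,000,000 / 1,099,511,627,776 = 0.046 TiB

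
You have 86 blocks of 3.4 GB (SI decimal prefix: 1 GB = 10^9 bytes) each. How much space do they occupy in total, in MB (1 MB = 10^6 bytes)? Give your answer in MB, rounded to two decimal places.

Total = 86 × 3.4 GB = 292.4 GB
= 292.4 × 1,000,000,000 bytes = 292,400,000,000 bytes
1 MB = 1,000,000 bytes
292,400,000,000 / 1,000,000 = 292,400.00 MB

292,400.00 MB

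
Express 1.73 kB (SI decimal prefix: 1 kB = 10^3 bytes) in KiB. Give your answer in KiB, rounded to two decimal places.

1.69 KiB

1.73 kB × 1,000 bytes/kB = 1,730 bytes
1 KiB = 2^10 bytes = 1,024 bytes
1,730 / 1,024 = 1.69 KiB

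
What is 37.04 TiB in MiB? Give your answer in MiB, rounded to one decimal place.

37.04 TiB × 1,099,511,627,776 bytes/TiB = 40,725,910,692,823.04 bytes
1 MiB = 2^20 bytes = 1,048,576 bytes
40,725,910,692,823.04 / 1,048,576 = 38,839,255.0 MiB

38,839,255.0 MiB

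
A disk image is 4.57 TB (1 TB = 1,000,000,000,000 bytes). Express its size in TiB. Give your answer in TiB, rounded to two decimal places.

4.16 TiB

4.57 TB = 4.57 × 10^12 bytes = 4,570,000,000,000 bytes
1 TiB = 1,099,511,627,776 bytes
4,570,000,000,000 / 1,099,511,627,776 = 4.16 TiB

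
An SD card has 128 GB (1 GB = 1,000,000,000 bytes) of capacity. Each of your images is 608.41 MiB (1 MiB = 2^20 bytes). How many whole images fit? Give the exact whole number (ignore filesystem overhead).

200

Capacity: 128 GB = 128,000,000,000 bytes
Per item: 608.41 MiB = 637,964,124.16 bytes
⌊128,000,000,000 / 637,964,124.16⌋ = 200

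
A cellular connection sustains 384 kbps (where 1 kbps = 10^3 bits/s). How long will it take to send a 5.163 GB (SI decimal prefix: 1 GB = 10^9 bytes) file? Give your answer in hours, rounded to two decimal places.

29.88 hours

5.163 GB = 5,163,000,000 bytes = 41,304,000,000 bits
384 kbps = 384,000 bits/s
time = 41,304,000,000 / 384,000 = 107,562.5000 s
107,562.5000 s / 3600 = 29.88 hours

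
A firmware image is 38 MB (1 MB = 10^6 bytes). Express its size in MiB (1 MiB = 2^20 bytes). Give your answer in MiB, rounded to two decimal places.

36.24 MiB

38 MB = 38 × 10^6 bytes = 38,000,000 bytes
1 MiB = 1,048,576 bytes
38,000,000 / 1,048,576 = 36.24 MiB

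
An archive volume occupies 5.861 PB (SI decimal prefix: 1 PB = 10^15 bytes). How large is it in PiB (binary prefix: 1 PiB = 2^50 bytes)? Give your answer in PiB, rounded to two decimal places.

5.21 PiB

5.861 PB = 5.861 × 10^15 bytes = 5,861,000,000,000,000 bytes
1 PiB = 2^50 bytes = 1,125,899,906,842,624 bytes
5,861,000,000,000,000 / 1,125,899,906,842,624 = 5.21 PiB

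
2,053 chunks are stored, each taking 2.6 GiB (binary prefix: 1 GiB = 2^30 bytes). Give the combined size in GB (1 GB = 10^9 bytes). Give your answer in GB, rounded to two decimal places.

Total = 2,053 × 2.6 GiB = 5337.8 GiB
= 5337.8 × 1,073,741,824 bytes = 5,731,419,108,147.2 bytes
1 GB = 1,000,000,000 bytes
5,731,419,108,147.2 / 1,000,000,000 = 5,731.42 GB

5,731.42 GB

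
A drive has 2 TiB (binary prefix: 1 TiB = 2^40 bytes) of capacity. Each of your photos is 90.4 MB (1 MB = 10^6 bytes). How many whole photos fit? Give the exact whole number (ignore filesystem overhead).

Capacity: 2 TiB = 2,199,023,255,552 bytes
Per item: 90.4 MB = 90,400,000 bytes
⌊2,199,023,255,552 / 90,400,000⌋ = 24,325

24,325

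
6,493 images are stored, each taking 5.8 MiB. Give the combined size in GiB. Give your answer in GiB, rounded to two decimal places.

36.78 GiB

Total = 6,493 × 5.8 MiB = 37659.4 MiB
= 37659.4 × 1,048,576 bytes = 39,488,743,014.4 bytes
1 GiB = 1,073,741,824 bytes
39,488,743,014.4 / 1,073,741,824 = 36.78 GiB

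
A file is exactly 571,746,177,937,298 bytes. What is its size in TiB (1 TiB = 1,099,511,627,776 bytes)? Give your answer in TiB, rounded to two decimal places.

520.00 TiB

571,746,177,937,298 bytes given.
1 TiB = 2^40 bytes = 1,099,511,627,776 bytes
571,746,177,937,298 / 1,099,511,627,776 = 520.00 TiB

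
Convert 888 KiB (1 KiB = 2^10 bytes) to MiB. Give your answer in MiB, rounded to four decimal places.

888 KiB × 1,024 bytes/KiB = 909,312 bytes
1 MiB = 1,048,576 bytes
909,312 / 1,048,576 = 0.8672 MiB

0.8672 MiB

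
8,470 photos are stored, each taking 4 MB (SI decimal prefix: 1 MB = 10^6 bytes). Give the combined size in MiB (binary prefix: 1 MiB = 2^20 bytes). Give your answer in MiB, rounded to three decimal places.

Total = 8,470 × 4 MB = 33,880 MB
= 33,880 × 1,000,000 bytes = 33,880,000,000 bytes
1 MiB = 1,048,576 bytes
33,880,000,000 / 1,048,576 = 32,310.486 MiB

32,310.486 MiB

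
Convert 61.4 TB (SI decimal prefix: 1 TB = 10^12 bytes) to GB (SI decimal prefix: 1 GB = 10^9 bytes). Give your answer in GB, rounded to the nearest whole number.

61,400 GB

61.4 TB = 61.4 × 10^12 bytes = 61,400,000,000,000 bytes
1 GB = 1,000,000,000 bytes
61,400,000,000,000 / 1,000,000,000 = 61,400 GB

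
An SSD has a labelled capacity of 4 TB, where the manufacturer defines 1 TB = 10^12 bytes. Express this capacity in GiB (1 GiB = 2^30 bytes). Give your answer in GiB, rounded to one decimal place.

4 TB × 1,000,000,000,000 bytes/TB = 4,000,000,000,000 bytes
1 GiB = 1,073,741,824 bytes
4,000,000,000,000 / 1,073,741,824 = 3,725.3 GiB

3,725.3 GiB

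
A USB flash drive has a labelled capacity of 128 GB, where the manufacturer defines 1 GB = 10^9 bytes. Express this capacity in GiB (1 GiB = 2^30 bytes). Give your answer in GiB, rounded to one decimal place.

119.2 GiB

128 GB = 128 × 10^9 bytes = 128,000,000,000 bytes
1 GiB = 1,073,741,824 bytes
128,000,000,000 / 1,073,741,824 = 119.2 GiB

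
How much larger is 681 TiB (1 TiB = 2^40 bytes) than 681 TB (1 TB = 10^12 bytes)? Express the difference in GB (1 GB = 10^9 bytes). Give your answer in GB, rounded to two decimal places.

681 TiB = 681 × 1,099,511,627,776 = 748,767,418,515,456 bytes
681 TB = 681 × 1,000,000,000,000 = 681,000,000,000,000 bytes
difference = 67,767,418,515,456 bytes
67,767,418,515,456 / 1,000,000,000 = 67,767.42 GB

67,767.42 GB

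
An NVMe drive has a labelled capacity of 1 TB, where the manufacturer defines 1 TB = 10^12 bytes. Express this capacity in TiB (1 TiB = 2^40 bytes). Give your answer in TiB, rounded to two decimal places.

0.91 TiB

1 TB × 1,000,000,000,000 bytes/TB = 1,000,000,000,000 bytes
1 TiB = 1,099,511,627,776 bytes
1,000,000,000,000 / 1,099,511,627,776 = 0.91 TiB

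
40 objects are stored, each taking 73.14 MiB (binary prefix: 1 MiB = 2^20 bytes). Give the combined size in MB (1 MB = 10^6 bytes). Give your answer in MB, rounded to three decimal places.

3,067.714 MB

Total = 40 × 73.14 MiB = 2925.6 MiB
= 2925.6 × 1,048,576 bytes = 3,067,713,945.6 bytes
1 MB = 1,000,000 bytes
3,067,713,945.6 / 1,000,000 = 3,067.714 MB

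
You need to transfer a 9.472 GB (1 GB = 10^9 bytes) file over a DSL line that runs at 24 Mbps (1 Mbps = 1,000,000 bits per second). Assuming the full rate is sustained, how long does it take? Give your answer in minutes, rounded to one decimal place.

52.6 minutes

9.472 GB = 9,472,000,000 bytes = 75,776,000,000 bits
24 Mbps = 24,000,000 bits/s
time = 75,776,000,000 / 24,000,000 = 3,157.33 s
3,157.33 s / 60 = 52.6 minutes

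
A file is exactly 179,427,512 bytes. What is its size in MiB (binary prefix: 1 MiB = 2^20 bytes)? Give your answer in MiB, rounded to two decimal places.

179,427,512 bytes given.
1 MiB = 2^20 bytes = 1,048,576 bytes
179,427,512 / 1,048,576 = 171.12 MiB

171.12 MiB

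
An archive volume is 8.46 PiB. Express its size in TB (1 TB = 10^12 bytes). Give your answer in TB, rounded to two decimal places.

9,525.11 TB

8.46 PiB = 8.46 × 2^50 bytes = 9,525,113,211,888,599.04 bytes
1 TB = 1,000,000,000,000 bytes
9,525,113,211,888,599.04 / 1,000,000,000,000 = 9,525.11 TB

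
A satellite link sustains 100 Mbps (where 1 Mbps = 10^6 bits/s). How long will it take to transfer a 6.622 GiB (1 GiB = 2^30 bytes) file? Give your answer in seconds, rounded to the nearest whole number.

569 seconds

6.622 GiB = 7,110,318,358.528 bytes = 56,882,546,868.224 bits
100 Mbps = 100,000,000 bits/s
time = 56,882,546,868.224 / 100,000,000 = 569 s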